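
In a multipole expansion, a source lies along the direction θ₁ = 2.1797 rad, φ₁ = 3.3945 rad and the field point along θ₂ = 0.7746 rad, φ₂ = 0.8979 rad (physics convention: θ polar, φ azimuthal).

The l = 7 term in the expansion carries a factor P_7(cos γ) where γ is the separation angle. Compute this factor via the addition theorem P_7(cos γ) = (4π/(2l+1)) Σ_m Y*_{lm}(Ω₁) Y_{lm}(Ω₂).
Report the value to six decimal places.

Summing Y*_{l m}(θ₁,φ₁)·Y_{l m}(θ₂,φ₂) over m ∈ [−7, 7]; prefactor 4π/(2·7+1) = 0.837758:
  m=-7: Y*=+0.024768-0.122467i  Y=+0.040946-0.000087i  product +0.001004-0.005017i
  m=-6: Y*=-0.017384-0.325522i  Y=+0.097830+0.122220i  product +0.038085-0.033971i
  m=-5: Y*=-0.133639-0.422630i  Y=-0.076577+0.337857i  product +0.153022-0.012787i
  m=-4: Y*=-0.126304-0.201831i  Y=-0.411448+0.198756i  product +0.092083+0.057939i
  m=-3: Y*=+0.145660+0.138089i  Y=-0.225130-0.108166i  product -0.017856-0.046844i
  m=-2: Y*=+0.299268+0.165758i  Y=+0.047318+0.206740i  product -0.020108+0.069714i
  m=-1: Y*=-0.061274-0.015836i  Y=-0.223314+0.280201i  product +0.018121-0.013633i
  m=+0: Y*=-0.347736-0.000000i  Y=+0.110412+0.000000i  product -0.038394-0.000000i
  m=+1: Y*=+0.061274-0.015836i  Y=+0.223314+0.280201i  product +0.018121+0.013633i
  m=+2: Y*=+0.299268-0.165758i  Y=+0.047318-0.206740i  product -0.020108-0.069714i
  m=+3: Y*=-0.145660+0.138089i  Y=+0.225130-0.108166i  product -0.017856+0.046844i
  m=+4: Y*=-0.126304+0.201831i  Y=-0.411448-0.198756i  product +0.092083-0.057939i
  m=+5: Y*=+0.133639-0.422630i  Y=+0.076577+0.337857i  product +0.153022+0.012787i
  m=+6: Y*=-0.017384+0.325522i  Y=+0.097830-0.122220i  product +0.038085+0.033971i
  m=+7: Y*=-0.024768-0.122467i  Y=-0.040946-0.000087i  product +0.001004+0.005017i
Accumulated sum +0.490305+0.000000i; after 4π/(2l+1) scaling, +0.410757+0.000000i ⇒ P_7 = 0.410757

0.410757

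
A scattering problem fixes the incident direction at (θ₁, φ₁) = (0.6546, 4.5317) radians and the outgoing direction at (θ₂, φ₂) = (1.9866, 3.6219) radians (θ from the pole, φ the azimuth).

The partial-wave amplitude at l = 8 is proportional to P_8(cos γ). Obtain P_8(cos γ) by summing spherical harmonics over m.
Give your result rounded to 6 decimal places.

Summing Y*_{l m}(θ₁,φ₁)·Y_{l m}(θ₂,φ₂) over m ∈ [−8, 8]; prefactor 4π/(2·8+1) = 0.739198:
  m=-8: Y*=0.00122 - 0.00966j  Y=-0.19320 + 0.16301j  product 0.00134 + 0.00206j
  m=-7: Y*=0.04837 + 0.01528j  Y=-0.43565 + 0.09768j  product -0.02256 - 0.00193j
  m=-6: Y*=-0.07568 + 0.14303j  Y=-0.30857 - 0.08200j  product 0.03508 - 0.03793j
  m=-5: Y*=-0.27297 - 0.21509j  Y=0.08587 + 0.07842j  product -0.00657 - 0.03988j
  m=-4: Y*=0.36188 - 0.31916j  Y=0.12295 + 0.33638j  product 0.15185 + 0.08249j
  m=-3: Y*=0.16807 + 0.27907j  Y=-0.00713 + 0.05460j  product -0.01644 + 0.00719j
  m=-2: Y*=0.13710 - 0.05182j  Y=0.18538 - 0.26514j  product 0.01168 - 0.04596j
  m=-1: Y*=0.07325 + 0.40100j  Y=0.10799 - 0.05626j  product 0.03047 + 0.03918j
  m=+0: Y*=0.01933 + 0.00000j  Y=-0.30633 + 0.00000j  product -0.00592 + 0.00000j
  m=+1: Y*=-0.07325 + 0.40100j  Y=-0.10799 - 0.05626j  product 0.03047 - 0.03918j
  m=+2: Y*=0.13710 + 0.05182j  Y=0.18538 + 0.26514j  product 0.01168 + 0.04596j
  m=+3: Y*=-0.16807 + 0.27907j  Y=0.00713 + 0.05460j  product -0.01644 - 0.00719j
  m=+4: Y*=0.36188 + 0.31916j  Y=0.12295 - 0.33638j  product 0.15185 - 0.08249j
  m=+5: Y*=0.27297 - 0.21509j  Y=-0.08587 + 0.07842j  product -0.00657 + 0.03988j
  m=+6: Y*=-0.07568 - 0.14303j  Y=-0.30857 + 0.08200j  product 0.03508 + 0.03793j
  m=+7: Y*=-0.04837 + 0.01528j  Y=0.43565 + 0.09768j  product -0.02256 + 0.00193j
  m=+8: Y*=0.00122 + 0.00966j  Y=-0.19320 - 0.16301j  product 0.00134 - 0.00206j
Accumulated sum 0.36378 - 0.00000j; after 4π/(2l+1) scaling, 0.26890 - 0.00000j ⇒ P_8 = 0.268902

0.268902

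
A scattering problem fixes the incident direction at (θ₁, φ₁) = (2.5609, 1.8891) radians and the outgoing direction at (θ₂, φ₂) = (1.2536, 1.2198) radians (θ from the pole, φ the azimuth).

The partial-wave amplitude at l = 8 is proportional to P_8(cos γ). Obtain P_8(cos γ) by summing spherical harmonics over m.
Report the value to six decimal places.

0.082811

Term-by-term m-sum for l=8 (normalisation 4π/17 = 0.739198):
  term(m=-8) = 0.00087 - 0.00116j   from Y*(Ω₁)=-0.00350 + 0.00237j, Y(Ω₂)=-0.32340 + 0.11208j
  term(m=-7) = 0.00032 + 0.01158j   from Y*(Ω₁)=-0.02041 - 0.01575j, Y(Ω₂)=-0.28422 - 0.34817j
  term(m=-6) = -0.00794 - 0.00949j   from Y*(Ω₁)=0.03237 - 0.09180j, Y(Ω₂)=0.06486 - 0.10939j
  term(m=-5) = -0.07491 - 0.01557j   from Y*(Ω₁)=0.25284 + 0.00524j, Y(Ω₂)=-0.29743 - 0.05541j
  term(m=-4) = 0.10072 - 0.05045j   from Y*(Ω₁)=0.13106 + 0.42735j, Y(Ω₂)=-0.04185 - 0.24853j
  term(m=-3) = 0.03888 - 0.08322j   from Y*(Ω₁)=-0.38212 + 0.27043j, Y(Ω₂)=-0.17049 + 0.09712j
  term(m=-2) = 0.00667 + 0.02822j   from Y*(Ω₁)=-0.08100 - 0.05988j, Y(Ω₂)=-0.21980 - 0.18589j
  term(m=-1) = -0.04345 - 0.03437j   from Y*(Ω₁)=-0.11929 + 0.36202j, Y(Ω₂)=-0.04997 + 0.13648j
  term(m=+0) = 0.06971 + 0.00000j   from Y*(Ω₁)=-0.23624 + 0.00000j, Y(Ω₂)=-0.29509 + 0.00000j
  term(m=+1) = -0.04345 + 0.03437j   from Y*(Ω₁)=0.11929 + 0.36202j, Y(Ω₂)=0.04997 + 0.13648j
  term(m=+2) = 0.00667 - 0.02822j   from Y*(Ω₁)=-0.08100 + 0.05988j, Y(Ω₂)=-0.21980 + 0.18589j
  term(m=+3) = 0.03888 + 0.08322j   from Y*(Ω₁)=0.38212 + 0.27043j, Y(Ω₂)=0.17049 + 0.09712j
  term(m=+4) = 0.10072 + 0.05045j   from Y*(Ω₁)=0.13106 - 0.42735j, Y(Ω₂)=-0.04185 + 0.24853j
  term(m=+5) = -0.07491 + 0.01557j   from Y*(Ω₁)=-0.25284 + 0.00524j, Y(Ω₂)=0.29743 - 0.05541j
  term(m=+6) = -0.00794 + 0.00949j   from Y*(Ω₁)=0.03237 + 0.09180j, Y(Ω₂)=0.06486 + 0.10939j
  term(m=+7) = 0.00032 - 0.01158j   from Y*(Ω₁)=0.02041 - 0.01575j, Y(Ω₂)=0.28422 - 0.34817j
  term(m=+8) = 0.00087 + 0.00116j   from Y*(Ω₁)=-0.00350 - 0.00237j, Y(Ω₂)=-0.32340 - 0.11208j
Total Σ_m = 0.11203 + 0.00000j. Multiply by 0.739198: 0.08281 + 0.00000j. P_8(cos γ) = 0.082811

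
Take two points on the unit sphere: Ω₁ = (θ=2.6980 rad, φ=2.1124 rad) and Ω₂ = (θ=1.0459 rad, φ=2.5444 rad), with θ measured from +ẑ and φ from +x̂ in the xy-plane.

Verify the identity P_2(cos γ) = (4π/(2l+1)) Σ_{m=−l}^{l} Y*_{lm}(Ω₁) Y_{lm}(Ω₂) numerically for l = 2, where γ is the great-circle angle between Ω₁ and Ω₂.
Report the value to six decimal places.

Expand P_2 via completeness: Σ_{m} conj(Y_{2,m}) at Ω₁ times Y_{2,m} at Ω₂ —
  [-2]  conj(Y_{2,-2})(Ω₁) = -0.03333 - 0.06286j ; Y_{2,-2}(Ω₂) = 0.10633 + 0.26902j ; Δ = 0.01337 - 0.01565j
  [-1]  conj(Y_{2,-1})(Ω₁) = 0.15438 - 0.25662j ; Y_{2,-1}(Ω₂) = -0.27704 - 0.18839j ; Δ = -0.09111 + 0.04201j
  [+0]  conj(Y_{2,0})(Ω₁) = 0.45650 + 0.00000j ; Y_{2,0}(Ω₂) = -0.07778 + 0.00000j ; Δ = -0.03551 + 0.00000j
  [+1]  conj(Y_{2,1})(Ω₁) = -0.15438 - 0.25662j ; Y_{2,1}(Ω₂) = 0.27704 - 0.18839j ; Δ = -0.09111 - 0.04201j
  [+2]  conj(Y_{2,2})(Ω₁) = -0.03333 + 0.06286j ; Y_{2,2}(Ω₂) = 0.10633 - 0.26902j ; Δ = 0.01337 + 0.01565j
Total Σ_m = -0.19100 + 0.00000j. Multiply by 2.513274: -0.48005 + 0.00000j. P_2(cos γ) = -0.480047

-0.480047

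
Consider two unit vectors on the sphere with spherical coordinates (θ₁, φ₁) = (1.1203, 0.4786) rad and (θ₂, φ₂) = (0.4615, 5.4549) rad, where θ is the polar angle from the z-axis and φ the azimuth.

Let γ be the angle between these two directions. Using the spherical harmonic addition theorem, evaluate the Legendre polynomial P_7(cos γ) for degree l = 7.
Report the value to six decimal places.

0.211930

Expand P_7 via completeness: Σ_{m} conj(Y_{7,m}) at Ω₁ times Y_{7,m} at Ω₂ —
  m=-7: -0.23440 - 0.04962j × 0.00154 - 0.00081j = -0.00040 + 0.00011j  (running Σ = -0.00040 + 0.00011j)
  m=-6: -0.41790 + 0.11565j × 0.00332 - 0.01263j = 0.00007 + 0.00566j  (running Σ = -0.00033 + 0.00578j)
  m=-5: -0.23279 + 0.21625j × -0.03271 - 0.05093j = 0.01863 + 0.00478j  (running Σ = 0.01830 + 0.01056j)
  m=-4: 0.03785 - 0.10579j × -0.18894 - 0.03273j = -0.01061 + 0.01875j  (running Σ = 0.00769 + 0.02931j)
  m=-3: -0.04750 - 0.34974j × -0.32493 + 0.25048j = 0.10304 + 0.10174j  (running Σ = 0.11072 + 0.13105j)
  m=-2: -0.02271 - 0.03225j × -0.04456 + 0.51821j = 0.01773 - 0.01033j  (running Σ = 0.12845 + 0.12071j)
  m=-1: 0.29224 + 0.15163j × 0.11799 + 0.12857j = 0.01499 + 0.05547j  (running Σ = 0.14344 + 0.17618j)
  m=0: 0.08130 + 0.00000j × -0.41696 + 0.00000j = -0.03390 + 0.00000j  (running Σ = 0.10954 + 0.17618j)
  m=1: -0.29224 + 0.15163j × -0.11799 + 0.12857j = 0.01499 - 0.05547j  (running Σ = 0.12453 + 0.12071j)
  m=2: -0.02271 + 0.03225j × -0.04456 - 0.51821j = 0.01773 + 0.01033j  (running Σ = 0.14225 + 0.13105j)
  m=3: 0.04750 - 0.34974j × 0.32493 + 0.25048j = 0.10304 - 0.10174j  (running Σ = 0.24529 + 0.02931j)
  m=4: 0.03785 + 0.10579j × -0.18894 + 0.03273j = -0.01061 - 0.01875j  (running Σ = 0.23467 + 0.01056j)
  m=5: 0.23279 + 0.21625j × 0.03271 - 0.05093j = 0.01863 - 0.00478j  (running Σ = 0.25330 + 0.00578j)
  m=6: -0.41790 - 0.11565j × 0.00332 + 0.01263j = 0.00007 - 0.00566j  (running Σ = 0.25337 + 0.00011j)
  m=7: 0.23440 - 0.04962j × -0.00154 - 0.00081j = -0.00040 - 0.00011j  (running Σ = 0.25297 - 0.00000j)
Accumulated sum 0.25297 - 0.00000j; after 4π/(2l+1) scaling, 0.21193 - 0.00000j ⇒ P_7 = 0.211930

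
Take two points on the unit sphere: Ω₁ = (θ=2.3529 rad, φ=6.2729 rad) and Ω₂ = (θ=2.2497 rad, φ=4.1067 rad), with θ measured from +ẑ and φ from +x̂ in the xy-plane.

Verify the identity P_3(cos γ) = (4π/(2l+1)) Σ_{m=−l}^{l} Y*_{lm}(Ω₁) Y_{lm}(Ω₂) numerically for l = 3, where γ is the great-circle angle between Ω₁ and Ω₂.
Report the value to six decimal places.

-0.193482

Term-by-term m-sum for l=3 (normalisation 4π/7 = 1.795196):
  m=-3: (0.148900, -0.004596) × (0.190740, 0.047947) = (0.028622, 0.006263)  (running Σ = (0.028622, 0.006263))
  m=-2: (-0.362430, 0.007456) × (0.136717, 0.363862) = (-0.052264, -0.130855)  (running Σ = (-0.023642, -0.124593))
  m=-1: (0.340117, -0.003498) × (-0.139122, 0.200892) = (-0.046615, 0.068814)  (running Σ = (-0.070257, -0.055779))
  m=0: (0.135835, -0.000000) × (0.241001, 0.000000) = (0.032736, 0.000000)  (running Σ = (-0.037521, -0.055779))
  m=1: (-0.340117, -0.003498) × (0.139122, 0.200892) = (-0.046615, -0.068814)  (running Σ = (-0.084136, -0.124593))
  m=2: (-0.362430, -0.007456) × (0.136717, -0.363862) = (-0.052264, 0.130855)  (running Σ = (-0.136399, 0.006263))
  m=3: (-0.148900, -0.004596) × (-0.190740, 0.047947) = (0.028622, -0.006263)  (running Σ = (-0.107778, 0.000000))
Σ over m = (-0.107778, 0.000000); ×(4π/7) → (-0.193482, 0.000000). Real part: -0.193482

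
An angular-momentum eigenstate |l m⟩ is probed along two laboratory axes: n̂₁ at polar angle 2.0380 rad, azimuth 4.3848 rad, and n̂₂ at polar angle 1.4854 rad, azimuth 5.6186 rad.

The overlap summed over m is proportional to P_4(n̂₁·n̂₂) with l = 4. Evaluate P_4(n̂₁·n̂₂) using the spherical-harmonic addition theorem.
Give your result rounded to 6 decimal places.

Addition theorem: P_4(cos γ) = (4π/9) Σ_m Y*_{lm}(Ω₁) Y_{lm}(Ω₂), m = −4…4:
  [-4]  conj(Y_{4,-4})(Ω₁) = 0.07241 - 0.27172j ; Y_{4,-4}(Ω₂) = -0.38618 + 0.20265j ; Δ = 0.02710 + 0.11961j
  [-3]  conj(Y_{4,-3})(Ω₁) = -0.33383 - 0.22257j ; Y_{4,-3}(Ω₂) = -0.04334 + 0.09629j ; Δ = 0.03590 - 0.02250j
  [-2]  conj(Y_{4,-2})(Ω₁) = -0.08880 + 0.06824j ; Y_{4,-2}(Ω₂) = -0.07542 - 0.30602j ; Δ = 0.02758 + 0.02203j
  [-1]  conj(Y_{4,-1})(Ω₁) = -0.09672 - 0.28460j ; Y_{4,-1}(Ω₂) = -0.09333 - 0.07312j ; Δ = -0.01178 + 0.03363j
  [+0]  conj(Y_{4,0})(Ω₁) = -0.17405 + 0.00000j ; Y_{4,0}(Ω₂) = 0.29447 + 0.00000j ; Δ = -0.05125 + 0.00000j
  [+1]  conj(Y_{4,1})(Ω₁) = 0.09672 - 0.28460j ; Y_{4,1}(Ω₂) = 0.09333 - 0.07312j ; Δ = -0.01178 - 0.03363j
  [+2]  conj(Y_{4,2})(Ω₁) = -0.08880 - 0.06824j ; Y_{4,2}(Ω₂) = -0.07542 + 0.30602j ; Δ = 0.02758 - 0.02203j
  [+3]  conj(Y_{4,3})(Ω₁) = 0.33383 - 0.22257j ; Y_{4,3}(Ω₂) = 0.04334 + 0.09629j ; Δ = 0.03590 + 0.02250j
  [+4]  conj(Y_{4,4})(Ω₁) = 0.07241 + 0.27172j ; Y_{4,4}(Ω₂) = -0.38618 - 0.20265j ; Δ = 0.02710 - 0.11961j
Σ over m = 0.10634 - 0.00000j; ×(4π/9) → 0.14847 - 0.00000j. Real part: 0.148474

0.148474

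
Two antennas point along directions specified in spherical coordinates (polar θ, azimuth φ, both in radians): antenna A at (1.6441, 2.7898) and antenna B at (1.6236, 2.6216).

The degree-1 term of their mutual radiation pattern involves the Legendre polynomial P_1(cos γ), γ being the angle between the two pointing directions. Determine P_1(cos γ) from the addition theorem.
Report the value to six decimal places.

0.985735

Summing Y*_{l m}(θ₁,φ₁)·Y_{l m}(θ₂,φ₂) over m ∈ [−1, 1]; prefactor 4π/(2·1+1) = 4.188790:
  m=-1: Y*=-0.323464+0.118731i  Y=-0.299410-0.171428i  product +0.117202+0.019901i
  m=+0: Y*=-0.035784-0.000000i  Y=-0.025788+0.000000i  product +0.000923+0.000000i
  m=+1: Y*=+0.323464+0.118731i  Y=+0.299410-0.171428i  product +0.117202-0.019901i
Accumulated sum +0.235327+0.000000i; after 4π/(2l+1) scaling, +0.985735+0.000000i ⇒ P_1 = 0.985735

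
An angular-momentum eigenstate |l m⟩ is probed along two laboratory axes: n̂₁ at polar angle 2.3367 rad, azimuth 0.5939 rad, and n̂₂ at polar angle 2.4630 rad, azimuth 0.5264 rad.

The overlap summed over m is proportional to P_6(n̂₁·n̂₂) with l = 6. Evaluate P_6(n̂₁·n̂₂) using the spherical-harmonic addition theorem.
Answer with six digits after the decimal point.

Term-by-term m-sum for l=6 (normalisation 4π/13 = 0.966644):
  term(m=-6) = (0.001839, 0.000788)   from Y*(Ω₁)=(-0.061790, -0.027728), Y(Ω₂)=(-0.029544, 0.000497)
  term(m=-5) = (0.027027, 0.009484)   from Y*(Ω₁)=(0.222302, -0.038639), Y(Ω₂)=(0.110812, 0.061925)
  term(m=-4) = (0.124802, 0.034540)   from Y*(Ω₁)=(-0.297386, 0.286062), Y(Ω₂)=(-0.159944, -0.269999)
  term(m=-3) = (0.174024, 0.035730)   from Y*(Ω₁)=(0.080895, -0.377859), Y(Ω₂)=(0.003863, 0.459726)
  term(m=-2) = (-0.001418, -0.000193)   from Y*(Ω₁)=(-0.001885, -0.004678), Y(Ω₂)=(0.140465, -0.246471)
  term(m=-1) = (0.078793, 0.005327)   from Y*(Ω₁)=(0.306360, 0.206860), Y(Ω₂)=(0.184716, -0.107337)
  term(m=+0) = (0.037581, 0.000000)   from Y*(Ω₁)=(-0.104794, -0.000000), Y(Ω₂)=(-0.358615, 0.000000)
  term(m=+1) = (0.078793, -0.005327)   from Y*(Ω₁)=(-0.306360, 0.206860), Y(Ω₂)=(-0.184716, -0.107337)
  term(m=+2) = (-0.001418, 0.000193)   from Y*(Ω₁)=(-0.001885, 0.004678), Y(Ω₂)=(0.140465, 0.246471)
  term(m=+3) = (0.174024, -0.035730)   from Y*(Ω₁)=(-0.080895, -0.377859), Y(Ω₂)=(-0.003863, 0.459726)
  term(m=+4) = (0.124802, -0.034540)   from Y*(Ω₁)=(-0.297386, -0.286062), Y(Ω₂)=(-0.159944, 0.269999)
  term(m=+5) = (0.027027, -0.009484)   from Y*(Ω₁)=(-0.222302, -0.038639), Y(Ω₂)=(-0.110812, 0.061925)
  term(m=+6) = (0.001839, -0.000788)   from Y*(Ω₁)=(-0.061790, 0.027728), Y(Ω₂)=(-0.029544, -0.000497)
Σ over m = (0.847716, 0.000000); ×(4π/13) → (0.819439, 0.000000). Real part: 0.819439

0.819439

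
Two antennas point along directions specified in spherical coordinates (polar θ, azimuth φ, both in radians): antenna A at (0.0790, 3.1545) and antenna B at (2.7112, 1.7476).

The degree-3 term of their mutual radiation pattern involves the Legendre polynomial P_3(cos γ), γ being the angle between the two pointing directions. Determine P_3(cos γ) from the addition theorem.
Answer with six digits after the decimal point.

-0.475225

Summing Y*_{l m}(θ₁,φ₁)·Y_{l m}(θ₂,φ₂) over m ∈ [−3, 3]; prefactor 4π/(2·3+1) = 1.795196:
  m=-3: Y*=-0.000205-0.000008i  Y=+0.015330+0.026140i  product -0.000003-0.000005i
  m=-2: Y*=+0.006343+0.000164i  Y=+0.151678-0.055988i  product +0.000971-0.000330i
  m=-1: Y*=-0.101216-0.001307i  Y=-0.074222-0.415417i  product +0.006970+0.042144i
  m=+0: Y*=+0.732440-0.000000i  Y=-0.383098+0.000000i  product -0.280597+0.000000i
  m=+1: Y*=+0.101216-0.001307i  Y=+0.074222-0.415417i  product +0.006970-0.042144i
  m=+2: Y*=+0.006343-0.000164i  Y=+0.151678+0.055988i  product +0.000971+0.000330i
  m=+3: Y*=+0.000205-0.000008i  Y=-0.015330+0.026140i  product -0.000003+0.000005i
Total Σ_m = -0.264720-0.000000i. Multiply by 1.795196: -0.475225-0.000000i. P_3(cos γ) = -0.475225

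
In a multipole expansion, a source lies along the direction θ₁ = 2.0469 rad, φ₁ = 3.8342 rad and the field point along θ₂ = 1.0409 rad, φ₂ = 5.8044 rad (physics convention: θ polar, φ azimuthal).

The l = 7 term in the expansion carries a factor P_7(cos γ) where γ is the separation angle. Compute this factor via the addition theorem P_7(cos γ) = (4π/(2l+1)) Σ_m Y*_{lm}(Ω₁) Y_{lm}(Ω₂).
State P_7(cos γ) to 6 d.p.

-0.275121

Addition theorem: P_7(cos γ) = (4π/15) Σ_m Y*_{lm}(Ω₁) Y_{lm}(Ω₂), m = −7…7:
  m=-7: Y*=-0.029672+0.217055i  Y=-0.174159-0.037103i  product +0.013221-0.036701i
  m=-6: Y*=+0.223361+0.358857i  Y=-0.376262+0.103680i  product -0.121249-0.111866i
  m=-5: Y*=+0.334171+0.111277i  Y=-0.298714+0.276981i  product -0.130643+0.059319i
  m=-4: Y*=-0.052664+0.020497i  Y=-0.022291+0.062157i  product -0.000100-0.003730i
  m=-3: Y*=-0.171765+0.309231i  Y=-0.043136-0.318923i  product +0.106030+0.041441i
  m=-2: Y*=+0.018778+0.100018i  Y=-0.127710-0.181476i  product +0.015753-0.016181i
  m=-1: Y*=-0.239968-0.199108i  Y=+0.212056+0.110071i  product -0.028970-0.068636i
  m=+0: Y*=-0.142906-0.000000i  Y=+0.255314+0.000000i  product -0.036486-0.000000i
  m=+1: Y*=+0.239968-0.199108i  Y=-0.212056+0.110071i  product -0.028970+0.068636i
  m=+2: Y*=+0.018778-0.100018i  Y=-0.127710+0.181476i  product +0.015753+0.016181i
  m=+3: Y*=+0.171765+0.309231i  Y=+0.043136-0.318923i  product +0.106030-0.041441i
  m=+4: Y*=-0.052664-0.020497i  Y=-0.022291-0.062157i  product -0.000100+0.003730i
  m=+5: Y*=-0.334171+0.111277i  Y=+0.298714+0.276981i  product -0.130643-0.059319i
  m=+6: Y*=+0.223361-0.358857i  Y=-0.376262-0.103680i  product -0.121249+0.111866i
  m=+7: Y*=+0.029672+0.217055i  Y=+0.174159-0.037103i  product +0.013221+0.036701i
Accumulated sum -0.328402+0.000000i; after 4π/(2l+1) scaling, -0.275121+0.000000i ⇒ P_7 = -0.275121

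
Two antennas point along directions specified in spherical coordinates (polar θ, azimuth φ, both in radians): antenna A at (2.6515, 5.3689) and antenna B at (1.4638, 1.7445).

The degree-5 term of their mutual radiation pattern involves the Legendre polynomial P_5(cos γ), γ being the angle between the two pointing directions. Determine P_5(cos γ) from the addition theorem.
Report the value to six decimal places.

-0.070138

Expand P_5 via completeness: Σ_{m} conj(Y_{5,m}) at Ω₁ times Y_{5,m} at Ω₂ —
  term(m=-5) = +0.003612-0.003217i   from Y*(Ω₁)=-0.001507+0.010619i, Y(Ω₂)=-0.344290-0.291335i
  term(m=-4) = +0.003434-0.009112i   from Y*(Ω₁)=+0.055308-0.031341i, Y(Ω₂)=+0.117673-0.098076i
  term(m=-3) = +0.008071+0.065626i   from Y*(Ω₁)=-0.199691-0.084131i, Y(Ω₂)=-0.151912-0.264638i
  term(m=-2) = +0.043491+0.062869i   from Y*(Ω₁)=+0.112778+0.427772i, Y(Ω₂)=+0.162479-0.058833i
  term(m=-1) = -0.101347-0.053124i   from Y*(Ω₁)=+0.260139-0.337610i, Y(Ω₂)=-0.046401-0.264435i
  term(m=+0) = +0.024079+0.000000i   from Y*(Ω₁)=+0.135679-0.000000i, Y(Ω₂)=+0.177473+0.000000i
  term(m=+1) = -0.101347+0.053124i   from Y*(Ω₁)=-0.260139-0.337610i, Y(Ω₂)=+0.046401-0.264435i
  term(m=+2) = +0.043491-0.062869i   from Y*(Ω₁)=+0.112778-0.427772i, Y(Ω₂)=+0.162479+0.058833i
  term(m=+3) = +0.008071-0.065626i   from Y*(Ω₁)=+0.199691-0.084131i, Y(Ω₂)=+0.151912-0.264638i
  term(m=+4) = +0.003434+0.009112i   from Y*(Ω₁)=+0.055308+0.031341i, Y(Ω₂)=+0.117673+0.098076i
  term(m=+5) = +0.003612+0.003217i   from Y*(Ω₁)=+0.001507+0.010619i, Y(Ω₂)=+0.344290-0.291335i
Total Σ_m = -0.061396-0.000000i. Multiply by 1.142397: -0.070138-0.000000i. P_5(cos γ) = -0.070138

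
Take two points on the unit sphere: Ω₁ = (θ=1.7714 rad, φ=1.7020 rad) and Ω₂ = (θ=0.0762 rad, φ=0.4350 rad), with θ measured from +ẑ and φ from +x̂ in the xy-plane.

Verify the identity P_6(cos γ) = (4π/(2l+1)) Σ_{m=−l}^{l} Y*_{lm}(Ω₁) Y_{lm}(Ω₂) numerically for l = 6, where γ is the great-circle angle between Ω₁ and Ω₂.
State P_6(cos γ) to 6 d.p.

-0.126986

Addition theorem: P_6(cos γ) = (4π/13) Σ_m Y*_{lm}(Ω₁) Y_{lm}(Ω₂), m = −6…6:
  m=-6: Y*=-0.30195 - 0.30305j  Y=-0.00000 - 0.00000j  product 0.00000 + 0.00000j
  m=-5: Y*=0.18380 - 0.23878j  Y=-0.00000 - 0.00000j  product -0.00000 - 0.00000j
  m=-4: Y*=-0.16037 - 0.09285j  Y=-0.00002 - 0.00012j  product -0.00001 + 0.00002j
  m=-3: Y*=0.12008 - 0.28914j  Y=0.00060 - 0.00219j  product -0.00056 - 0.00044j
  m=-2: Y*=-0.10189 - 0.02737j  Y=0.01914 - 0.02268j  product -0.00257 + 0.00179j
  m=-1: Y*=0.04063 - 0.30792j  Y=0.22099 - 0.10269j  product -0.02264 - 0.07222j
  m=+0: Y*=-0.08347 + 0.00000j  Y=0.95602 + 0.00000j  product -0.07980 + 0.00000j
  m=+1: Y*=-0.04063 - 0.30792j  Y=-0.22099 - 0.10269j  product -0.02264 + 0.07222j
  m=+2: Y*=-0.10189 + 0.02737j  Y=0.01914 + 0.02268j  product -0.00257 - 0.00179j
  m=+3: Y*=-0.12008 - 0.28914j  Y=-0.00060 - 0.00219j  product -0.00056 + 0.00044j
  m=+4: Y*=-0.16037 + 0.09285j  Y=-0.00002 + 0.00012j  product -0.00001 - 0.00002j
  m=+5: Y*=-0.18380 - 0.23878j  Y=0.00000 - 0.00000j  product -0.00000 + 0.00000j
  m=+6: Y*=-0.30195 + 0.30305j  Y=-0.00000 + 0.00000j  product 0.00000 - 0.00000j
Σ over m = -0.13137 - 0.00000j; ×(4π/13) → -0.12699 - 0.00000j. Real part: -0.126986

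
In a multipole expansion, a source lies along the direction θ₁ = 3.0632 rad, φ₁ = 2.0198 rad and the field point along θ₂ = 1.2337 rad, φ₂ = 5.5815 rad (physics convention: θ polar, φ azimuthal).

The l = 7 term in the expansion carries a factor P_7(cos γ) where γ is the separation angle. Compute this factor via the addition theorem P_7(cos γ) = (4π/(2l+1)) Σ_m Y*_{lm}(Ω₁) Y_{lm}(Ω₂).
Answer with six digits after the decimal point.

0.021514

Term-by-term m-sum for l=7 (normalisation 4π/15 = 0.837758):
  term(m=-7) = 0.00000 + 0.00000j   from Y*(Ω₁)=-0.00000 + 0.00000j, Y(Ω₂)=0.06603 - 0.32675j
  term(m=-6) = 0.00000 + 0.00000j   from Y*(Ω₁)=-0.00000 + 0.00000j, Y(Ω₂)=-0.21045 - 0.38315j
  term(m=-5) = 0.00000 + 0.00000j   from Y*(Ω₁)=-0.00001 - 0.00001j, Y(Ω₂)=-0.10823 - 0.04158j
  term(m=-4) = -0.00001 - 0.00008j   from Y*(Ω₁)=0.00006 - 0.00027j, Y(Ω₂)=0.28690 - 0.09983j
  term(m=-3) = 0.00030 - 0.00093j   from Y*(Ω₁)=0.00408 - 0.00093j, Y(Ω₂)=0.11878 - 0.20077j
  term(m=-2) = -0.00646 + 0.00721j   from Y*(Ω₁)=0.02797 + 0.03511j, Y(Ω₂)=0.03593 + 0.21258j
  term(m=-1) = -0.07446 + 0.03326j   from Y*(Ω₁)=-0.13327 + 0.27660j, Y(Ω₂)=0.20285 + 0.17145j
  term(m=+0) = 0.18693 + 0.00000j   from Y*(Ω₁)=-1.00053 + 0.00000j, Y(Ω₂)=-0.18683 + 0.00000j
  term(m=+1) = -0.07446 - 0.03326j   from Y*(Ω₁)=0.13327 + 0.27660j, Y(Ω₂)=-0.20285 + 0.17145j
  term(m=+2) = -0.00646 - 0.00721j   from Y*(Ω₁)=0.02797 - 0.03511j, Y(Ω₂)=0.03593 - 0.21258j
  term(m=+3) = 0.00030 + 0.00093j   from Y*(Ω₁)=-0.00408 - 0.00093j, Y(Ω₂)=-0.11878 - 0.20077j
  term(m=+4) = -0.00001 + 0.00008j   from Y*(Ω₁)=0.00006 + 0.00027j, Y(Ω₂)=0.28690 + 0.09983j
  term(m=+5) = 0.00000 - 0.00000j   from Y*(Ω₁)=0.00001 - 0.00001j, Y(Ω₂)=0.10823 - 0.04158j
  term(m=+6) = 0.00000 - 0.00000j   from Y*(Ω₁)=-0.00000 - 0.00000j, Y(Ω₂)=-0.21045 + 0.38315j
  term(m=+7) = 0.00000 - 0.00000j   from Y*(Ω₁)=0.00000 + 0.00000j, Y(Ω₂)=-0.06603 - 0.32675j
Total Σ_m = 0.02568 + 0.00000j. Multiply by 0.837758: 0.02151 + 0.00000j. P_7(cos γ) = 0.021514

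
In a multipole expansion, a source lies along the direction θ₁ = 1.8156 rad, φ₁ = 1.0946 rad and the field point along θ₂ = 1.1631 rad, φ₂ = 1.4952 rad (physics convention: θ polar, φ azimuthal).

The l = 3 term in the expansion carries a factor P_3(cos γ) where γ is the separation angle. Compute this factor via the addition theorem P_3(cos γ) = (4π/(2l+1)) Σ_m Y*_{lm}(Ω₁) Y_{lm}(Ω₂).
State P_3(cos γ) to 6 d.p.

-0.137115

Term-by-term m-sum for l=3 (normalisation 4π/7 = 1.795196):
  term(m=-3) = (0.044361, -0.114715)   from Y*(Ω₁)=(-0.377161, -0.054000), Y(Ω₂)=(-0.072584, 0.314546)
  term(m=-2) = (-0.055404, 0.057183)   from Y*(Ω₁)=(0.135162, -0.189967), Y(Ω₂)=(-0.337614, -0.051437)
  term(m=-1) = (0.012945, -0.005482)   from Y*(Ω₁)=(-0.101515, -0.196817), Y(Ω₂)=(-0.004794, 0.063298)
  term(m=+0) = (-0.080183, 0.000000)   from Y*(Ω₁)=(0.244771, -0.000000), Y(Ω₂)=(-0.327583, 0.000000)
  term(m=+1) = (0.012945, 0.005482)   from Y*(Ω₁)=(0.101515, -0.196817), Y(Ω₂)=(0.004794, 0.063298)
  term(m=+2) = (-0.055404, -0.057183)   from Y*(Ω₁)=(0.135162, 0.189967), Y(Ω₂)=(-0.337614, 0.051437)
  term(m=+3) = (0.044361, 0.114715)   from Y*(Ω₁)=(0.377161, -0.054000), Y(Ω₂)=(0.072584, 0.314546)
Total Σ_m = (-0.076379, 0.000000). Multiply by 1.795196: (-0.137115, 0.000000). P_3(cos γ) = -0.137115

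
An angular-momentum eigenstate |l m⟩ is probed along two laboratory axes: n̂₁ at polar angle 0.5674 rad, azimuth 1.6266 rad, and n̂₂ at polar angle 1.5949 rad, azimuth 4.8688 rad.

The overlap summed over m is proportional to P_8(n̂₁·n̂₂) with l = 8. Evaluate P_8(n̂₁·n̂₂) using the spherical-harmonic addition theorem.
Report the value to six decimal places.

0.087790

Summing Y*_{l m}(θ₁,φ₁)·Y_{l m}(θ₂,φ₂) over m ∈ [−8, 8]; prefactor 4π/(2·8+1) = 0.739198:
  [-8]  conj(Y_{8,-8})(Ω₁) = +0.003236+0.001549i ; Y_{8,-8}(Ω₂) = +0.161520-0.488207i ; Δ = +0.001279-0.001330i
  [-7]  conj(Y_{8,-7})(Ω₁) = +0.008574-0.020822i ; Y_{8,-7}(Ω₂) = +0.044078+0.022720i ; Δ = +0.000851-0.000723i
  [-6]  conj(Y_{8,-6})(Ω₁) = -0.082823-0.028816i ; Y_{8,-6}(Ω₂) = +0.220149-0.300467i ; Δ = -0.026892+0.018542i
  [-5]  conj(Y_{8,-5})(Ω₁) = -0.064929+0.226634i ; Y_{8,-5}(Ω₂) = +0.041254+0.041531i ; Δ = -0.012091+0.006653i
  [-4]  conj(Y_{8,-4})(Ω₁) = +0.423403+0.096111i ; Y_{8,-4}(Ω₂) = +0.269765-0.194896i ; Δ = +0.132951-0.056592i
  [-3]  conj(Y_{8,-3})(Ω₁) = +0.080671-0.477366i ; Y_{8,-3}(Ω₂) = +0.028390+0.055997i ; Δ = +0.029021-0.009035i
  [-2]  conj(Y_{8,-2})(Ω₁) = -0.146160-0.016381i ; Y_{8,-2}(Ω₂) = +0.300852-0.097308i ; Δ = -0.045566+0.009294i
  [-1]  conj(Y_{8,-1})(Ω₁) = +0.020066-0.359207i ; Y_{8,-1}(Ω₂) = +0.010064+0.063818i ; Δ = +0.023126-0.002335i
  [+0]  conj(Y_{8,0})(Ω₁) = -0.278074-0.000000i ; Y_{8,0}(Ω₂) = +0.311408+0.000000i ; Δ = -0.086594-0.000000i
  [+1]  conj(Y_{8,1})(Ω₁) = -0.020066-0.359207i ; Y_{8,1}(Ω₂) = -0.010064+0.063818i ; Δ = +0.023126+0.002335i
  [+2]  conj(Y_{8,2})(Ω₁) = -0.146160+0.016381i ; Y_{8,2}(Ω₂) = +0.300852+0.097308i ; Δ = -0.045566-0.009294i
  [+3]  conj(Y_{8,3})(Ω₁) = -0.080671-0.477366i ; Y_{8,3}(Ω₂) = -0.028390+0.055997i ; Δ = +0.029021+0.009035i
  [+4]  conj(Y_{8,4})(Ω₁) = +0.423403-0.096111i ; Y_{8,4}(Ω₂) = +0.269765+0.194896i ; Δ = +0.132951+0.056592i
  [+5]  conj(Y_{8,5})(Ω₁) = +0.064929+0.226634i ; Y_{8,5}(Ω₂) = -0.041254+0.041531i ; Δ = -0.012091-0.006653i
  [+6]  conj(Y_{8,6})(Ω₁) = -0.082823+0.028816i ; Y_{8,6}(Ω₂) = +0.220149+0.300467i ; Δ = -0.026892-0.018542i
  [+7]  conj(Y_{8,7})(Ω₁) = -0.008574-0.020822i ; Y_{8,7}(Ω₂) = -0.044078+0.022720i ; Δ = +0.000851+0.000723i
  [+8]  conj(Y_{8,8})(Ω₁) = +0.003236-0.001549i ; Y_{8,8}(Ω₂) = +0.161520+0.488207i ; Δ = +0.001279+0.001330i
Total Σ_m = +0.118764+0.000000i. Multiply by 0.739198: +0.087790+0.000000i. P_8(cos γ) = 0.087790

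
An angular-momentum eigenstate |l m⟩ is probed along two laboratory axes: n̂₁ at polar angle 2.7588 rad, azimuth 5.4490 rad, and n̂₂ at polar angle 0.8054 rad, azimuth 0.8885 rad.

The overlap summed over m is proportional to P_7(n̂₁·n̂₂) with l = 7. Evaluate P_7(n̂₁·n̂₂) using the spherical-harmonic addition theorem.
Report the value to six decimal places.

Addition theorem: P_7(cos γ) = (4π/15) Σ_m Y*_{lm}(Ω₁) Y_{lm}(Ω₂), m = −7…7:
  m=-7: (0.000458, 0.000218) × (0.050597, 0.003227) = (0.000022, 0.000012)  (running Σ = (0.000022, 0.000012))
  m=-6: (-0.001360, -0.004512) × (0.105693, 0.148485) = (0.000526, -0.000679)  (running Σ = (0.000549, -0.000666))
  m=-5: (-0.014004, 0.023285) × (-0.099958, 0.361331) = (-0.007014, -0.007388)  (running Σ = (-0.006465, -0.008054))
  m=-4: (0.106408, -0.021033) × (-0.408091, 0.178538) = (-0.039669, 0.027581)  (running Σ = (-0.046134, 0.019527))
  m=-3: (-0.241045, -0.179108) × (-0.157346, -0.081136) = (0.023395, 0.047739)  (running Σ = (-0.022739, 0.067266))
  m=-2: (0.051739, 0.528565) × (0.056004, 0.267736) = (-0.138618, 0.043454)  (running Σ = (-0.161357, 0.110721))
  m=-1: (0.288188, -0.317775) × (-0.197624, 0.243239) = (0.020342, 0.132899)  (running Σ = (-0.141015, 0.243619))
  m=0: (0.236779, -0.000000) × (0.188128, 0.000000) = (0.044545, 0.000000)  (running Σ = (-0.096470, 0.243619))
  m=1: (-0.288188, -0.317775) × (0.197624, 0.243239) = (0.020342, -0.132899)  (running Σ = (-0.076127, 0.110721))
  m=2: (0.051739, -0.528565) × (0.056004, -0.267736) = (-0.138618, -0.043454)  (running Σ = (-0.214746, 0.067266))
  m=3: (0.241045, -0.179108) × (0.157346, -0.081136) = (0.023395, -0.047739)  (running Σ = (-0.191351, 0.019527))
  m=4: (0.106408, 0.021033) × (-0.408091, -0.178538) = (-0.039669, -0.027581)  (running Σ = (-0.231019, -0.008054))
  m=5: (0.014004, 0.023285) × (0.099958, 0.361331) = (-0.007014, 0.007388)  (running Σ = (-0.238033, -0.000666))
  m=6: (-0.001360, 0.004512) × (0.105693, -0.148485) = (0.000526, 0.000679)  (running Σ = (-0.237507, 0.000012))
  m=7: (-0.000458, 0.000218) × (-0.050597, 0.003227) = (0.000022, -0.000012)  (running Σ = (-0.237484, 0.000000))
Accumulated sum (-0.237484, 0.000000); after 4π/(2l+1) scaling, (-0.198954, 0.000000) ⇒ P_7 = -0.198954

-0.198954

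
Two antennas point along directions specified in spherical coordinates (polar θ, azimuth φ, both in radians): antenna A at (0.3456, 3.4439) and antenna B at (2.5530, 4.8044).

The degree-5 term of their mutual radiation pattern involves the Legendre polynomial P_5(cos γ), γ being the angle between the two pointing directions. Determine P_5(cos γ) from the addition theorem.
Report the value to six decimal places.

0.412880

Term-by-term m-sum for l=5 (normalisation 4π/11 = 1.142397):
  m=-5: Y*=(-0.000123, -0.002067)  Y=(0.010870, 0.021937)  product (0.000044, -0.000025)
  m=-4: Y*=(0.006433, 0.017011)  Y=(-0.108215, 0.041729)  product (-0.001406, -0.001572)
  m=-3: Y*=(-0.057736, -0.073800)  Y=(-0.084319, -0.297667)  product (-0.017100, 0.023409)
  m=-2: Y*=(0.249270, 0.172229)  Y=(0.459308, -0.085490)  product (0.129215, 0.057796)
  m=-1: Y*=(-0.524451, -0.163559)  Y=(0.022295, 0.241619)  product (0.027826, -0.130364)
  m=+0: Y*=(0.264434, -0.000000)  Y=(0.318622, 0.000000)  product (0.084255, 0.000000)
  m=+1: Y*=(0.524451, -0.163559)  Y=(-0.022295, 0.241619)  product (0.027826, 0.130364)
  m=+2: Y*=(0.249270, -0.172229)  Y=(0.459308, 0.085490)  product (0.129215, -0.057796)
  m=+3: Y*=(0.057736, -0.073800)  Y=(0.084319, -0.297667)  product (-0.017100, -0.023409)
  m=+4: Y*=(0.006433, -0.017011)  Y=(-0.108215, -0.041729)  product (-0.001406, 0.001572)
  m=+5: Y*=(0.000123, -0.002067)  Y=(-0.010870, 0.021937)  product (0.000044, 0.000025)
Accumulated sum (0.361415, 0.000000); after 4π/(2l+1) scaling, (0.412880, 0.000000) ⇒ P_5 = 0.412880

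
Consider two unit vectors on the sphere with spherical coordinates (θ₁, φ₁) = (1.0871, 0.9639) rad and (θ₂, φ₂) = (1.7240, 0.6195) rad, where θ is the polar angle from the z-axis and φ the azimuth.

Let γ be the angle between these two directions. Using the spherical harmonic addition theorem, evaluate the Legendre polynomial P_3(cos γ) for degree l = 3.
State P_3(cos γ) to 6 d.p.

-0.063297

Addition theorem: P_3(cos γ) = (4π/7) Σ_m Y*_{lm}(Ω₁) Y_{lm}(Ω₂), m = −3…3:
  m=-3: Y*=-0.28049 + 0.07159j  Y=-0.11428 - 0.38618j  product 0.05970 + 0.10014j
  m=-2: Y*=-0.13017 + 0.34900j  Y=-0.04962 + 0.14402j  product -0.04380 - 0.03606j
  m=-1: Y*=0.01328 + 0.01913j  Y=-0.22976 + 0.16386j  product -0.00618 - 0.00222j
  m=+0: Y*=-0.33297 + 0.00000j  Y=0.16421 + 0.00000j  product -0.05468 + 0.00000j
  m=+1: Y*=-0.01328 + 0.01913j  Y=0.22976 + 0.16386j  product -0.00618 + 0.00222j
  m=+2: Y*=-0.13017 - 0.34900j  Y=-0.04962 - 0.14402j  product -0.04380 + 0.03606j
  m=+3: Y*=0.28049 + 0.07159j  Y=0.11428 - 0.38618j  product 0.05970 - 0.10014j
Σ over m = -0.03526 + 0.00000j; ×(4π/7) → -0.06330 + 0.00000j. Real part: -0.063297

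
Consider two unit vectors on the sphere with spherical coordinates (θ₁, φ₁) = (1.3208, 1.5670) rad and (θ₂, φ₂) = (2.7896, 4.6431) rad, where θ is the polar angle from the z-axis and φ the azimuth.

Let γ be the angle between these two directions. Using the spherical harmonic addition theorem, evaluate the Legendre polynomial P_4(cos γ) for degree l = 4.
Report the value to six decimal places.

-0.376872

Addition theorem: P_4(cos γ) = (4π/9) Σ_m Y*_{lm}(Ω₁) Y_{lm}(Ω₂), m = −4…4:
  [-4]  conj(Y_{4,-4})(Ω₁) = +0.389973-0.005922i ; Y_{4,-4}(Ω₂) = +0.006014+0.001711i ; Δ = +0.002355+0.000632i
  [-3]  conj(Y_{4,-3})(Ω₁) = -0.003208-0.281655i ; Y_{4,-3}(Ω₂) = -0.009937+0.047113i ; Δ = +0.013302+0.002648i
  [-2]  conj(Y_{4,-2})(Ω₁) = +0.179489-0.001363i ; Y_{4,-2}(Ω₂) = -0.203525-0.028386i ; Δ = -0.036569-0.004818i
  [-1]  conj(Y_{4,-1})(Ω₁) = -0.001107-0.291621i ; Y_{4,-1}(Ω₂) = +0.033580-0.483865i ; Δ = -0.141142-0.009257i
  [+0]  conj(Y_{4,0})(Ω₁) = +0.136983-0.000000i ; Y_{4,0}(Ω₂) = +0.395626+0.000000i ; Δ = +0.054194+0.000000i
  [+1]  conj(Y_{4,1})(Ω₁) = +0.001107-0.291621i ; Y_{4,1}(Ω₂) = -0.033580-0.483865i ; Δ = -0.141142+0.009257i
  [+2]  conj(Y_{4,2})(Ω₁) = +0.179489+0.001363i ; Y_{4,2}(Ω₂) = -0.203525+0.028386i ; Δ = -0.036569+0.004818i
  [+3]  conj(Y_{4,3})(Ω₁) = +0.003208-0.281655i ; Y_{4,3}(Ω₂) = +0.009937+0.047113i ; Δ = +0.013302-0.002648i
  [+4]  conj(Y_{4,4})(Ω₁) = +0.389973+0.005922i ; Y_{4,4}(Ω₂) = +0.006014-0.001711i ; Δ = +0.002355-0.000632i
Total Σ_m = -0.269915-0.000000i. Multiply by 1.396263: -0.376872-0.000000i. P_4(cos γ) = -0.376872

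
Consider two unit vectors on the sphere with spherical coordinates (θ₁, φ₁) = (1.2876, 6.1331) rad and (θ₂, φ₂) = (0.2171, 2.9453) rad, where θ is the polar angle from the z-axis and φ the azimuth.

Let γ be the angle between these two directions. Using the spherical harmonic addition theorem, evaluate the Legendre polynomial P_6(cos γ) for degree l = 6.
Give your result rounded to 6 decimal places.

Summing Y*_{l m}(θ₁,φ₁)·Y_{l m}(θ₂,φ₂) over m ∈ [−6, 6]; prefactor 4π/(2·6+1) = 0.966644:
  [-6]  conj(Y_{6,-6})(Ω₁) = 0.23515 - 0.29664j ; Y_{6,-6}(Ω₂) = 0.00002 + 0.00004j ; Δ = 0.00002 + 0.00000j
  [-5]  conj(Y_{6,-5})(Ω₁) = 0.27911 - 0.26024j ; Y_{6,-5}(Ω₂) = -0.00042 - 0.00063j ; Δ = -0.00028 - 0.00007j
  [-4]  conj(Y_{6,-4})(Ω₁) = -0.03531 + 0.02418j ; Y_{6,-4}(Ω₂) = 0.00515 + 0.00515j ; Δ = -0.00031 - 0.00006j
  [-3]  conj(Y_{6,-3})(Ω₁) = -0.31060 + 0.15013j ; Y_{6,-3}(Ω₂) = -0.03959 - 0.02644j ; Δ = 0.01627 + 0.00227j
  [-2]  conj(Y_{6,-2})(Ω₁) = -0.05858 + 0.01813j ; Y_{6,-2}(Ω₂) = 0.19328 + 0.08003j ; Δ = -0.01277 - 0.00118j
  [-1]  conj(Y_{6,-1})(Ω₁) = 0.31244 - 0.04725j ; Y_{6,-1}(Ω₂) = -0.54401 - 0.10818j ; Δ = -0.17508 - 0.00810j
  [+0]  conj(Y_{6,0})(Ω₁) = 0.08823 + 0.00000j ; Y_{6,0}(Ω₂) = 0.57187 + 0.00000j ; Δ = 0.05045 + 0.00000j
  [+1]  conj(Y_{6,1})(Ω₁) = -0.31244 - 0.04725j ; Y_{6,1}(Ω₂) = 0.54401 - 0.10818j ; Δ = -0.17508 + 0.00810j
  [+2]  conj(Y_{6,2})(Ω₁) = -0.05858 - 0.01813j ; Y_{6,2}(Ω₂) = 0.19328 - 0.08003j ; Δ = -0.01277 + 0.00118j
  [+3]  conj(Y_{6,3})(Ω₁) = 0.31060 + 0.15013j ; Y_{6,3}(Ω₂) = 0.03959 - 0.02644j ; Δ = 0.01627 - 0.00227j
  [+4]  conj(Y_{6,4})(Ω₁) = -0.03531 - 0.02418j ; Y_{6,4}(Ω₂) = 0.00515 - 0.00515j ; Δ = -0.00031 + 0.00006j
  [+5]  conj(Y_{6,5})(Ω₁) = -0.27911 - 0.26024j ; Y_{6,5}(Ω₂) = 0.00042 - 0.00063j ; Δ = -0.00028 + 0.00007j
  [+6]  conj(Y_{6,6})(Ω₁) = 0.23515 + 0.29664j ; Y_{6,6}(Ω₂) = 0.00002 - 0.00004j ; Δ = 0.00002 - 0.00000j
Accumulated sum -0.29386 - 0.00000j; after 4π/(2l+1) scaling, -0.28406 - 0.00000j ⇒ P_6 = -0.284059

-0.284059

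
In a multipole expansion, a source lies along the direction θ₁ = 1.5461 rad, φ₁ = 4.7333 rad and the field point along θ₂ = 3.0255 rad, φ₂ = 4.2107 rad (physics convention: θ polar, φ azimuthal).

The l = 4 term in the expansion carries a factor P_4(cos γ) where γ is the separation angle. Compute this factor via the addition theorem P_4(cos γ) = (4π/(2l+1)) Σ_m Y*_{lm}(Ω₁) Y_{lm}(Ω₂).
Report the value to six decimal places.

Addition theorem: P_4(cos γ) = (4π/9) Σ_m Y*_{lm}(Ω₁) Y_{lm}(Ω₂), m = −4…4:
  m=-4: Y*=+0.440448+0.036927i  Y=-0.000034+0.000072i  product -0.000017+0.000031i
  m=-3: Y*=-0.001936+0.030820i  Y=-0.001928+0.000127i  product -0.000000-0.000060i
  m=-2: Y*=+0.332601+0.013918i  Y=-0.014247-0.022354i  product -0.004427-0.007633i
  m=-1: Y*=-0.000732+0.034979i  Y=+0.102244-0.186408i  product +0.006446+0.003713i
  m=+0: Y*=+0.315423-0.000000i  Y=+0.790178+0.000000i  product +0.249240+0.000000i
  m=+1: Y*=+0.000732+0.034979i  Y=-0.102244-0.186408i  product +0.006446-0.003713i
  m=+2: Y*=+0.332601-0.013918i  Y=-0.014247+0.022354i  product -0.004427+0.007633i
  m=+3: Y*=+0.001936+0.030820i  Y=+0.001928+0.000127i  product -0.000000+0.000060i
  m=+4: Y*=+0.440448-0.036927i  Y=-0.000034-0.000072i  product -0.000017-0.000031i
Total Σ_m = +0.253241+0.000000i. Multiply by 1.396263: +0.353591+0.000000i. P_4(cos γ) = 0.353591

0.353591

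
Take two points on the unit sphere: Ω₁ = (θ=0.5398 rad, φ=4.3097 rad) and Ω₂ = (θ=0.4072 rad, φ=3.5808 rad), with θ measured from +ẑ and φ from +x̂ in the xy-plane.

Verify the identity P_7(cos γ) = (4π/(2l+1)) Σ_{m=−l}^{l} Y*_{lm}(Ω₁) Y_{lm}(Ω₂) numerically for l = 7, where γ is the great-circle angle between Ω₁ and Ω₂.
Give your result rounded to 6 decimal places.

-0.109203

Summing Y*_{l m}(θ₁,φ₁)·Y_{l m}(θ₂,φ₂) over m ∈ [−7, 7]; prefactor 4π/(2·7+1) = 0.837758:
  [-7]  conj(Y_{7,-7})(Ω₁) = 0.00150 - 0.00449j ; Y_{7,-7}(Ω₂) = 0.00076 + 0.00005j ; Δ = 0.00000 - 0.00000j
  [-6]  conj(Y_{7,-6})(Ω₁) = 0.02213 + 0.01963j ; Y_{7,-6}(Ω₂) = -0.00580 - 0.00322j ; Δ = -0.00007 - 0.00018j
  [-5]  conj(Y_{7,-5})(Ω₁) = -0.10186 + 0.04828j ; Y_{7,-5}(Ω₂) = 0.02084 + 0.02887j ; Δ = -0.00352 - 0.00193j
  [-4]  conj(Y_{7,-4})(Ω₁) = -0.01152 - 0.28819j ; Y_{7,-4}(Ω₂) = -0.02441 - 0.12970j ; Δ = -0.03710 + 0.00853j
  [-3]  conj(Y_{7,-3})(Ω₁) = 0.44746 + 0.16982j ; Y_{7,-3}(Ω₂) = -0.08437 + 0.32608j ; Δ = -0.09313 + 0.13158j
  [-2]  conj(Y_{7,-2})(Ω₁) = -0.28215 + 0.29366j ; Y_{7,-2}(Ω₂) = 0.34398 - 0.41476j ; Δ = 0.02474 + 0.21804j
  [-1]  conj(Y_{7,-1})(Ω₁) = 0.03549 + 0.08332j ; Y_{7,-1}(Ω₂) = -0.32216 + 0.15135j ; Δ = -0.02405 - 0.02147j
  [+0]  conj(Y_{7,0})(Ω₁) = -0.44030 + 0.00000j ; Y_{7,0}(Ω₂) = -0.30857 + 0.00000j ; Δ = 0.13586 + 0.00000j
  [+1]  conj(Y_{7,1})(Ω₁) = -0.03549 + 0.08332j ; Y_{7,1}(Ω₂) = 0.32216 + 0.15135j ; Δ = -0.02405 + 0.02147j
  [+2]  conj(Y_{7,2})(Ω₁) = -0.28215 - 0.29366j ; Y_{7,2}(Ω₂) = 0.34398 + 0.41476j ; Δ = 0.02474 - 0.21804j
  [+3]  conj(Y_{7,3})(Ω₁) = -0.44746 + 0.16982j ; Y_{7,3}(Ω₂) = 0.08437 + 0.32608j ; Δ = -0.09313 - 0.13158j
  [+4]  conj(Y_{7,4})(Ω₁) = -0.01152 + 0.28819j ; Y_{7,4}(Ω₂) = -0.02441 + 0.12970j ; Δ = -0.03710 - 0.00853j
  [+5]  conj(Y_{7,5})(Ω₁) = 0.10186 + 0.04828j ; Y_{7,5}(Ω₂) = -0.02084 + 0.02887j ; Δ = -0.00352 + 0.00193j
  [+6]  conj(Y_{7,6})(Ω₁) = 0.02213 - 0.01963j ; Y_{7,6}(Ω₂) = -0.00580 + 0.00322j ; Δ = -0.00007 + 0.00018j
  [+7]  conj(Y_{7,7})(Ω₁) = -0.00150 - 0.00449j ; Y_{7,7}(Ω₂) = -0.00076 + 0.00005j ; Δ = 0.00000 + 0.00000j
Accumulated sum -0.13035 - 0.00000j; after 4π/(2l+1) scaling, -0.10920 - 0.00000j ⇒ P_7 = -0.109203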